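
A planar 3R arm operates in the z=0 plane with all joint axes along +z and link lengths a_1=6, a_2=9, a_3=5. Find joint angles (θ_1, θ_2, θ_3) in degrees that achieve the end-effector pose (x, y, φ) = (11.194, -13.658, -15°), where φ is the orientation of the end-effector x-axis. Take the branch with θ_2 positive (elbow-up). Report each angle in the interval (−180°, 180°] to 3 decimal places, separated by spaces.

wrist centre = target − a_3·(cos φ, sin φ) = (6.3644, -12.3639)
cos θ_2 = (193.3714−6²−9²)/(2·6·9) = 0.7071; θ_2 = 44.9971° (elbow-up)
β = atan2(-12.3639,6.3644) = -62.7627°; ψ = atan2(6.3636,12.3643) = 27.2340°
θ_1 = β − ψ = -89.9966°
θ_3 = φ − θ_1 − θ_2 = 29.9995° (wrapped to (-180°,180°])

-89.997 44.997 29.999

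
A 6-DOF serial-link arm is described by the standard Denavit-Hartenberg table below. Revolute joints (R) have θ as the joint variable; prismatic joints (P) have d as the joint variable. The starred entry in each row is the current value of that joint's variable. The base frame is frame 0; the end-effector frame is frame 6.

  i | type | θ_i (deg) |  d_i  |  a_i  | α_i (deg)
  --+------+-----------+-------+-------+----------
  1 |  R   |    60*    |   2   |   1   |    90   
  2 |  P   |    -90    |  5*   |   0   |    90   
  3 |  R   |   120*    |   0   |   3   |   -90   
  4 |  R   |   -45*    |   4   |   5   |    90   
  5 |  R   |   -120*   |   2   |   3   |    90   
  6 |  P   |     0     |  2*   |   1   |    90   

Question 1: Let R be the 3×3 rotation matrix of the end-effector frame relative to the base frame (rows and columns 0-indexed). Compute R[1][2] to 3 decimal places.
0.306

End-effector z-axis (col 2 of R) = (0.8839,0.3062,0.3536)
R[1][2] = 0.3062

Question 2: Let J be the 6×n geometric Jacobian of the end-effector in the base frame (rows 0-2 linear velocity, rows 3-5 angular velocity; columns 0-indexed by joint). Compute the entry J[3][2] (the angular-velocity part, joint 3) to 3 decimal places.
-0.500

axis z_2 = (-0.5000,-0.8660,-0.0000); lever o_n−o_2 = (0.0413,-2.6921,2.5713)
cross product → J_v[:, 2] = (-2.2268,1.2857,1.3818)
J_ω[:, 2] = z_2
entry J[3][2] = -0.5000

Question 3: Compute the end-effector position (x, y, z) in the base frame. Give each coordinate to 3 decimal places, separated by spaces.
after link 1: o_1 = (0.5000, 0.8660, 2.0000)
after link 2: o_2 = (4.8301, -1.6340, 2.0000)
after link 3: o_3 = (7.0801, -2.9330, 3.5000)
after link 4: o_4 = (6.2320, -6.5258, 8.7319)
after link 5: o_5 = (5.3240, -6.4099, 5.2444)
after link 6: o_6 = (4.8714, -4.3261, 4.5713)

4.871 -4.326 4.571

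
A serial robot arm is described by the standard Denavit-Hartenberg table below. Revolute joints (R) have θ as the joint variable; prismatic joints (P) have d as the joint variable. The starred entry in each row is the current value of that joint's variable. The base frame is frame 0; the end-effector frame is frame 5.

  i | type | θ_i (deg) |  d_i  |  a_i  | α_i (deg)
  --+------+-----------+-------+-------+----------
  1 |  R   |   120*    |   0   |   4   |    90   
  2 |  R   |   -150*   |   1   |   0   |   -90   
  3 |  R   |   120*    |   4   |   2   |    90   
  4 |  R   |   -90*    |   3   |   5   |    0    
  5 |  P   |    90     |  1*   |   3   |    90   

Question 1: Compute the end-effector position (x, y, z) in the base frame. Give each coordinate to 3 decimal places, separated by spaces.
after link 1: o_1 = (-2.0000, 3.4641, 0.0000)
after link 2: o_2 = (-1.1340, 3.9641, 0.0000)
after link 3: o_3 = (-4.0670, 5.5801, -2.9641)
after link 4: o_4 = (-2.9910, 0.7165, 0.0670)
after link 5: o_5 = (-5.9486, -0.3571, 0.3840)

-5.949 -0.357 0.384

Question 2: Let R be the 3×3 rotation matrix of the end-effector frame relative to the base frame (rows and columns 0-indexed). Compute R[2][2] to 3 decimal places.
0.866

End-effector z-axis (col 2 of R) = (0.2500,-0.4330,0.8660)
R[2][2] = 0.8660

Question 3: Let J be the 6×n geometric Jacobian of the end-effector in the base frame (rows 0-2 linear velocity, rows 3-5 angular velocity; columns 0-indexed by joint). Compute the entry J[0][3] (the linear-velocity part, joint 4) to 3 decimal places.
-5.583

axis z_3 = (-0.0580,-0.8995,-0.4330); lever o_n−o_3 = (-1.8816,-5.9372,3.3481)
cross product → J_v[:, 3] = (-5.5825,1.0090,-1.3481)
J_ω[:, 3] = z_3
entry J[0][3] = -5.5825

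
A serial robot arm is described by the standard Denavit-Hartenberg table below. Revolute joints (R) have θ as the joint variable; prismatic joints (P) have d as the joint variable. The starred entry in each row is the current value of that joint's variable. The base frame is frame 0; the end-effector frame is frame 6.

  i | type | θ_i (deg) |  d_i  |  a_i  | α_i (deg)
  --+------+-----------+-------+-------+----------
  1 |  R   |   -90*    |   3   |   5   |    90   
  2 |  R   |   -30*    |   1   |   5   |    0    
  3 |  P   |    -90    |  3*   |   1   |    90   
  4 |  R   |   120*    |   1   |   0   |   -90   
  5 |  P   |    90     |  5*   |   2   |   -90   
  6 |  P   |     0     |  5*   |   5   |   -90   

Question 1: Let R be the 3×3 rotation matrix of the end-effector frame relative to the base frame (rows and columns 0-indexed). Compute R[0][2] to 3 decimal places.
End-effector z-axis (col 2 of R) = (-0.5000,0.4330,-0.7500)
R[0][2] = -0.5000

-0.500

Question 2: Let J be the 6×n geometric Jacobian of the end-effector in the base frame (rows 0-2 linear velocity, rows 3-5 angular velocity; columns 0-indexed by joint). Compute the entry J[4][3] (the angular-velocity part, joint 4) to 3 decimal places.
0.866

axis z_3 = (-0.0000,0.8660,0.5000); lever o_n−o_3 = (6.8301,-6.1112,-1.4151)
cross product → J_v[:, 3] = (1.8301,3.4151,-5.9151)
J_ω[:, 3] = z_3
entry J[4][3] = 0.8660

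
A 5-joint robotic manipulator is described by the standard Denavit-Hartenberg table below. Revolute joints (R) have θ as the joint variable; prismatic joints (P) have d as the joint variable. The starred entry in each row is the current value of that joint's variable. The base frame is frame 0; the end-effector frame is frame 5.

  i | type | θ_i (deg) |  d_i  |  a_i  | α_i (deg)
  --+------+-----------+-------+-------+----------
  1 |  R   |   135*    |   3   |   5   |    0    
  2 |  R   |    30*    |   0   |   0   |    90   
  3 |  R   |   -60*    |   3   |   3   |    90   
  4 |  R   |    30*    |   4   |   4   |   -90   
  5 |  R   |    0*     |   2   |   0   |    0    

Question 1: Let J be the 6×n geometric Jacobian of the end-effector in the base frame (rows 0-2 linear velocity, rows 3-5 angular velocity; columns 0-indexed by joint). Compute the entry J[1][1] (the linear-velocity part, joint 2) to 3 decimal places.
axis z_1 = (0.0000,0.0000,1.0000); lever o_n−o_1 = (2.4495,6.3132,-6.7321)
cross product → J_v[:, 1] = (-6.3132,2.4495,0.0000)
J_ω[:, 1] = z_1
entry J[1][1] = 2.4495

2.449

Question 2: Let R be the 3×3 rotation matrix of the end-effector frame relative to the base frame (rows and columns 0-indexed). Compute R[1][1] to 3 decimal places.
0.224

End-effector y-axis (col 1 of R) = (-0.8365,0.2241,0.5000)
R[1][1] = 0.2241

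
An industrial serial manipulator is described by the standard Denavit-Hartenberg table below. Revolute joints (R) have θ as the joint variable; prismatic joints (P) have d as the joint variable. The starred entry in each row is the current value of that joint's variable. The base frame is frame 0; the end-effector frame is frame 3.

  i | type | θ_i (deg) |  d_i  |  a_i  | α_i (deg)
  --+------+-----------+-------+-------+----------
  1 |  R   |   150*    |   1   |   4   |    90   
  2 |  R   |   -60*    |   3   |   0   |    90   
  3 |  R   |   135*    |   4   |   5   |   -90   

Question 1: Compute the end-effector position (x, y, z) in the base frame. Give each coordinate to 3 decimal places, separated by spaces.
after link 1: o_1 = (-3.4641, 2.0000, 1.0000)
after link 2: o_2 = (-1.9641, 4.5981, 1.0000)
after link 3: o_3 = (4.3346, 5.0440, 2.0619)

4.335 5.044 2.062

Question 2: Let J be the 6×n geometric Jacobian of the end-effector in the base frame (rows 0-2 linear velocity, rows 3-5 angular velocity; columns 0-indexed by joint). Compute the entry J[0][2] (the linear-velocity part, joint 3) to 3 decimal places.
axis z_2 = (0.7500,-0.4330,-0.5000); lever o_n−o_2 = (6.2987,0.4459,1.0619)
cross product → J_v[:, 2] = (-0.2368,-3.9457,3.0619)
J_ω[:, 2] = z_2
entry J[0][2] = -0.2368

-0.237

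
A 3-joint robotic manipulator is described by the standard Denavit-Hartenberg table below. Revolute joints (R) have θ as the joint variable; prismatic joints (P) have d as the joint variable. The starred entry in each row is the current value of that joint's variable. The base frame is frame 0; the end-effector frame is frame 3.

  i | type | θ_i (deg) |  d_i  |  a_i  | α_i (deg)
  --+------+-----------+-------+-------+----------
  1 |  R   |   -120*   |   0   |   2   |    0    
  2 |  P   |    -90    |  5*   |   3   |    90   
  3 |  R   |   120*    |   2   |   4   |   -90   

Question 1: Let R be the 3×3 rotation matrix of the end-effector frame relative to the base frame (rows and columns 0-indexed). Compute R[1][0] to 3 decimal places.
-0.250

End-effector x-axis (col 0 of R) = (0.4330,-0.2500,0.8660)
R[1][0] = -0.2500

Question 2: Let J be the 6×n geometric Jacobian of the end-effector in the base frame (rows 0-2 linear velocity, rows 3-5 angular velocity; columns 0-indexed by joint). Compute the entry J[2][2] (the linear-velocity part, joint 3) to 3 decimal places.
axis z_2 = (0.5000,0.8660,0.0000); lever o_n−o_2 = (2.7321,0.7321,3.4641)
cross product → J_v[:, 2] = (3.0000,-1.7321,-2.0000)
J_ω[:, 2] = z_2
entry J[2][2] = -2.0000

-2.000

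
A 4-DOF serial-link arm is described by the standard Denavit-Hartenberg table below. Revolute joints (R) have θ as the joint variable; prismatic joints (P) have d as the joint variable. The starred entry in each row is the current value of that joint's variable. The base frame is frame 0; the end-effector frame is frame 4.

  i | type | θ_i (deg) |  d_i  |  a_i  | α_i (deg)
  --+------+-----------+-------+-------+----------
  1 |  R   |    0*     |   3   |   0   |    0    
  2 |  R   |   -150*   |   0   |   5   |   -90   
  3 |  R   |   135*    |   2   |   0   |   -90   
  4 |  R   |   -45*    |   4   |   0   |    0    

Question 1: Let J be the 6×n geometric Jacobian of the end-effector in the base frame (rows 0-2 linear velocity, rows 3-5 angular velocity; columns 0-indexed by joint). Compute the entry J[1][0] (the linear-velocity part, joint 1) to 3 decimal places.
-0.881

axis z_0 = ẑ; lever o_n−o_0 = (-0.8806,-2.8178,5.8284)
cross product → J_v[:, 0] = (2.8178,-0.8806,0.0000)
J_ω[:, 0] = z_0
entry J[1][0] = -0.8806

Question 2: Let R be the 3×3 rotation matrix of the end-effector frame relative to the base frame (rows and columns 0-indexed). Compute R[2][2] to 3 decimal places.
End-effector z-axis (col 2 of R) = (0.6124,0.3536,0.7071)
R[2][2] = 0.7071

0.707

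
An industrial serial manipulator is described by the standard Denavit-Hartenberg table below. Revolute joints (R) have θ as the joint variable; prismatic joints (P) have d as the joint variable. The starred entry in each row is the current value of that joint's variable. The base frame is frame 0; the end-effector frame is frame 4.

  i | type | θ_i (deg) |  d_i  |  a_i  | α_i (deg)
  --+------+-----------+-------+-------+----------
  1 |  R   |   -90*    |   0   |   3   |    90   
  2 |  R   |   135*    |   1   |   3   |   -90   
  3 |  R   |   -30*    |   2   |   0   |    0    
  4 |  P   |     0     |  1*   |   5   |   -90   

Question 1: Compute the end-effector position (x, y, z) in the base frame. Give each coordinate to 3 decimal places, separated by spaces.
-3.500 4.305 3.062

after link 1: o_1 = (0.0000, -3.0000, 0.0000)
after link 2: o_2 = (-1.0000, -0.8787, 2.1213)
after link 3: o_3 = (-1.0000, 0.5355, 0.7071)
after link 4: o_4 = (-3.5000, 4.3045, 3.0619)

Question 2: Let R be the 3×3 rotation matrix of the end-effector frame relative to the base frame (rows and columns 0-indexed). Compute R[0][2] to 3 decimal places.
0.866

End-effector z-axis (col 2 of R) = (0.8660,0.3536,0.3536)
R[0][2] = 0.8660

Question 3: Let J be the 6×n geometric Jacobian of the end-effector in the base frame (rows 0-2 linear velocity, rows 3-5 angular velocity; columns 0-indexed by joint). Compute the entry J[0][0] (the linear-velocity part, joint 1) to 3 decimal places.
-4.305

axis z_0 = ẑ; lever o_n−o_0 = (-3.5000,4.3045,3.0619)
cross product → J_v[:, 0] = (-4.3045,-3.5000,0.0000)
J_ω[:, 0] = z_0
entry J[0][0] = -4.3045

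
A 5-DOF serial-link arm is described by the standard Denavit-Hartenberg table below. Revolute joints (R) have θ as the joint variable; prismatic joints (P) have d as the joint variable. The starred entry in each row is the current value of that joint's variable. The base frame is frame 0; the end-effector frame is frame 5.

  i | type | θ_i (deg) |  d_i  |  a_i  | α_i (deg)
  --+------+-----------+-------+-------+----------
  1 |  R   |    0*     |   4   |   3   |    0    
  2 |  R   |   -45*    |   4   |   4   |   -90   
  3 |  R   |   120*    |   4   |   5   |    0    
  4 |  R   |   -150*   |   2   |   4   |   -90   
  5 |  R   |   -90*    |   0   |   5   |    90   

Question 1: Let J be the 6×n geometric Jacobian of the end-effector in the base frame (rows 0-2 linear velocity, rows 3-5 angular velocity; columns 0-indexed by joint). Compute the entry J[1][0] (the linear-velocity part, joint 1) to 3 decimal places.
14.288

axis z_0 = ẑ; lever o_n−o_0 = (14.2883,4.2680,5.6699)
cross product → J_v[:, 0] = (-4.2680,14.2883,0.0000)
J_ω[:, 0] = z_0
entry J[1][0] = 14.2883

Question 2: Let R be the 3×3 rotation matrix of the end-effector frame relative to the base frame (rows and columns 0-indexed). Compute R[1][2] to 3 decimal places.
End-effector z-axis (col 2 of R) = (-0.6124,0.6124,-0.5000)
R[1][2] = 0.6124

0.612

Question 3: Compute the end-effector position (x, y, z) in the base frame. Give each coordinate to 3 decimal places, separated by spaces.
after link 1: o_1 = (3.0000, 0.0000, 4.0000)
after link 2: o_2 = (5.8284, -2.8284, 8.0000)
after link 3: o_3 = (6.8891, 1.7678, 3.6699)
after link 4: o_4 = (10.7528, 0.7325, 5.6699)
after link 5: o_5 = (14.2883, 4.2680, 5.6699)

14.288 4.268 5.670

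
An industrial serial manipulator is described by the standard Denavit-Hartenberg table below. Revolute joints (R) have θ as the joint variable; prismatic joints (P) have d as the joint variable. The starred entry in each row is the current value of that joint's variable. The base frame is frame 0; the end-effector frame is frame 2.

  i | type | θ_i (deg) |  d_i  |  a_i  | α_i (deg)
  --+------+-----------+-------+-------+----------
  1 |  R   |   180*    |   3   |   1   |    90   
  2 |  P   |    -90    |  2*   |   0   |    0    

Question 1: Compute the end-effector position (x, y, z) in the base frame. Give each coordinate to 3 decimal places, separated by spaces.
after link 1: o_1 = (-1.0000, 0.0000, 3.0000)
after link 2: o_2 = (-1.0000, 2.0000, 3.0000)

-1.000 2.000 3.000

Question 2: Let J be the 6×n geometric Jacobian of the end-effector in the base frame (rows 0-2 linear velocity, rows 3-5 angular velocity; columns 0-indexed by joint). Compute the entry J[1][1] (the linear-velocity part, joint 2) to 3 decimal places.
prismatic axis z_1 = (0.0000,1.0000,0.0000)
J_v[:, 1] = z_1; J_ω[:, 1] = (0,0,0)
entry J[1][1] = 1.0000

1.000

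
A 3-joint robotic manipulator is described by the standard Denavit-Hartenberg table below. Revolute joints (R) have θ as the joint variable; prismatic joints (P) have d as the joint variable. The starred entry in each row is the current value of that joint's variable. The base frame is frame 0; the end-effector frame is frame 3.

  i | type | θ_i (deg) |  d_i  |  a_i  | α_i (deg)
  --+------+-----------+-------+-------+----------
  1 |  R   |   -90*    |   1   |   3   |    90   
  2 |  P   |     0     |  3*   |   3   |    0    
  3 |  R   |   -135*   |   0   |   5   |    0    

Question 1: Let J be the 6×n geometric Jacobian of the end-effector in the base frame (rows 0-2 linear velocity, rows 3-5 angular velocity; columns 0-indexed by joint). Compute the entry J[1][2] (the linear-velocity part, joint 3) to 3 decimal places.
-3.536

axis z_2 = (-1.0000,-0.0000,0.0000); lever o_n−o_2 = (-0.0000,3.5355,-3.5355)
cross product → J_v[:, 2] = (0.0000,-3.5355,-3.5355)
J_ω[:, 2] = z_2
entry J[1][2] = -3.5355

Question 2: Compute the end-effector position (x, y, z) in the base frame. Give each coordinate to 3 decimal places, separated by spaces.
-3.000 -2.464 -2.536

after link 1: o_1 = (0.0000, -3.0000, 1.0000)
after link 2: o_2 = (-3.0000, -6.0000, 1.0000)
after link 3: o_3 = (-3.0000, -2.4645, -2.5355)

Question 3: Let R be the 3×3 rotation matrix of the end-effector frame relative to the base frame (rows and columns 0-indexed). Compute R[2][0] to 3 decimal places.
-0.707

End-effector x-axis (col 0 of R) = (-0.0000,0.7071,-0.7071)
R[2][0] = -0.7071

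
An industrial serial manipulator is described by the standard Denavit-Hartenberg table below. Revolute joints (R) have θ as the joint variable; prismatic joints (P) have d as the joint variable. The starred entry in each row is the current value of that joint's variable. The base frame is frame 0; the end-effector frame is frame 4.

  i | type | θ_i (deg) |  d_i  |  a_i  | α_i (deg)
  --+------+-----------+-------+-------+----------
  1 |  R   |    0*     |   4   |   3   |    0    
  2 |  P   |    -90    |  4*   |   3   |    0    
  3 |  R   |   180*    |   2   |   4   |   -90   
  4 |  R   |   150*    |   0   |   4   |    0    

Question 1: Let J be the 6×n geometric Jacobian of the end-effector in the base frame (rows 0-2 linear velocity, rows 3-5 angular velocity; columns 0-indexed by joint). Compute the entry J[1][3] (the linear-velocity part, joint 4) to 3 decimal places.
axis z_3 = (-1.0000,0.0000,0.0000); lever o_n−o_3 = (-0.0000,-3.4641,-2.0000)
cross product → J_v[:, 3] = (0.0000,-2.0000,3.4641)
J_ω[:, 3] = z_3
entry J[1][3] = -2.0000

-2.000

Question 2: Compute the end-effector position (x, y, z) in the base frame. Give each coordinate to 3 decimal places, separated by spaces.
3.000 -2.464 8.000

after link 1: o_1 = (3.0000, 0.0000, 4.0000)
after link 2: o_2 = (3.0000, -3.0000, 8.0000)
after link 3: o_3 = (3.0000, 1.0000, 10.0000)
after link 4: o_4 = (3.0000, -2.4641, 8.0000)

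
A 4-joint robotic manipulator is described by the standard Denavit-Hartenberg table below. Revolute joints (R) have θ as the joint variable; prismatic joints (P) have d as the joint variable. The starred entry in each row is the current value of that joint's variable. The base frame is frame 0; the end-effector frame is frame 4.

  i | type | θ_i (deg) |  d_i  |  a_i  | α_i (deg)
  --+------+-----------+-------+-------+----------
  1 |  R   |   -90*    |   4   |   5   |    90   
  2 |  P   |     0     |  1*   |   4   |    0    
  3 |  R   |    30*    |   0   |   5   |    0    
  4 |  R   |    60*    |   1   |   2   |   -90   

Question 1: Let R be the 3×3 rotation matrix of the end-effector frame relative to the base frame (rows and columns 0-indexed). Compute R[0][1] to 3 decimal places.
End-effector y-axis (col 1 of R) = (1.0000,0.0000,-0.0000)
R[0][1] = 1.0000

1.000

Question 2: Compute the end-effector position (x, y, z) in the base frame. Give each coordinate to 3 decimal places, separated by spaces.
after link 1: o_1 = (0.0000, -5.0000, 4.0000)
after link 2: o_2 = (-1.0000, -9.0000, 4.0000)
after link 3: o_3 = (-1.0000, -13.3301, 6.5000)
after link 4: o_4 = (-2.0000, -13.3301, 8.5000)

-2.000 -13.330 8.500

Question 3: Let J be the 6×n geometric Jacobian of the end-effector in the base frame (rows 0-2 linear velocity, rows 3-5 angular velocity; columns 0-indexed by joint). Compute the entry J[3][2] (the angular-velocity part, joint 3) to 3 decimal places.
-1.000

axis z_2 = (-1.0000,-0.0000,0.0000); lever o_n−o_2 = (-1.0000,-4.3301,4.5000)
cross product → J_v[:, 2] = (-0.0000,4.5000,4.3301)
J_ω[:, 2] = z_2
entry J[3][2] = -1.0000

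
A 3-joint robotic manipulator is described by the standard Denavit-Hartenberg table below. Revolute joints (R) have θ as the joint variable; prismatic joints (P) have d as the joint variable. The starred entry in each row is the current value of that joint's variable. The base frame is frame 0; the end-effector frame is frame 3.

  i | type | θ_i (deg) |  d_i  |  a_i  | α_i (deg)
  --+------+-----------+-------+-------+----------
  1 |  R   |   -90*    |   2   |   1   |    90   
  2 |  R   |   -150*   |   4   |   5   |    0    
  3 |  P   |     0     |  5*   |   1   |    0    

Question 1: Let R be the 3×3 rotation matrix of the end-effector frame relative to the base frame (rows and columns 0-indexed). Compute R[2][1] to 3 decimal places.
-0.866

End-effector y-axis (col 1 of R) = (-0.0000,-0.5000,-0.8660)
R[2][1] = -0.8660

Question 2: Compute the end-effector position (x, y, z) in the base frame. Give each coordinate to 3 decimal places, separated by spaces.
-9.000 4.196 -1.000

after link 1: o_1 = (0.0000, -1.0000, 2.0000)
after link 2: o_2 = (-4.0000, 3.3301, -0.5000)
after link 3: o_3 = (-9.0000, 4.1962, -1.0000)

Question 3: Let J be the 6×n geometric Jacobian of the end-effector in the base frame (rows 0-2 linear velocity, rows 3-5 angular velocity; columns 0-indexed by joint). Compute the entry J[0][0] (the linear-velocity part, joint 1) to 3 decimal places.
-4.196

axis z_0 = ẑ; lever o_n−o_0 = (-9.0000,4.1962,-1.0000)
cross product → J_v[:, 0] = (-4.1962,-9.0000,0.0000)
J_ω[:, 0] = z_0
entry J[0][0] = -4.1962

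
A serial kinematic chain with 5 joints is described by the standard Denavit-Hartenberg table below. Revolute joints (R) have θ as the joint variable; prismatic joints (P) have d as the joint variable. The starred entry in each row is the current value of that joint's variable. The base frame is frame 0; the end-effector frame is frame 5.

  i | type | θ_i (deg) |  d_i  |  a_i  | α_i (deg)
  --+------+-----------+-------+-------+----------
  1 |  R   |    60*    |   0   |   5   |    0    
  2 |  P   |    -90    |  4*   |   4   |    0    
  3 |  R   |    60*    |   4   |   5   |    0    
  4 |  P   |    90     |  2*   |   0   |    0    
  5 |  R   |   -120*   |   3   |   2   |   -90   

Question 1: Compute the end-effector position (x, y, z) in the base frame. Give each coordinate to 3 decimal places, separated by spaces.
12.294 4.830 13.000

after link 1: o_1 = (2.5000, 4.3301, 0.0000)
after link 2: o_2 = (5.9641, 2.3301, 4.0000)
after link 3: o_3 = (10.2942, 4.8301, 8.0000)
after link 4: o_4 = (10.2942, 4.8301, 10.0000)
after link 5: o_5 = (12.2942, 4.8301, 13.0000)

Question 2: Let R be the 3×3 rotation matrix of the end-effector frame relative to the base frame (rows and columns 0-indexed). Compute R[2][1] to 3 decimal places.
End-effector y-axis (col 1 of R) = (0.0000,0.0000,-1.0000)
R[2][1] = -1.0000

-1.000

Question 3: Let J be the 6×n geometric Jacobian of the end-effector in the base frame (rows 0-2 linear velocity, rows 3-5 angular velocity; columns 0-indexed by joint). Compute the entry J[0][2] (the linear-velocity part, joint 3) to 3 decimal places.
-2.500

axis z_2 = (0.0000,0.0000,1.0000); lever o_n−o_2 = (6.3301,2.5000,9.0000)
cross product → J_v[:, 2] = (-2.5000,6.3301,0.0000)
J_ω[:, 2] = z_2
entry J[0][2] = -2.5000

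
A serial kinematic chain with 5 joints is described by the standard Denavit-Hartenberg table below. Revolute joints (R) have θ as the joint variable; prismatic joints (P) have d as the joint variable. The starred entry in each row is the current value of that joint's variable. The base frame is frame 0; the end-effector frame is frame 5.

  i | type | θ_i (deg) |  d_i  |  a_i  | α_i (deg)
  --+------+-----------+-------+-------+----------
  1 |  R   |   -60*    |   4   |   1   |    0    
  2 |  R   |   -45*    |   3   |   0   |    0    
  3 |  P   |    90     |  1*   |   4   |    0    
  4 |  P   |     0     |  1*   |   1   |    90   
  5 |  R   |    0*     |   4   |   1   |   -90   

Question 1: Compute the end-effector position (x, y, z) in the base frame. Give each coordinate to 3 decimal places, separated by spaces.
after link 1: o_1 = (0.5000, -0.8660, 4.0000)
after link 2: o_2 = (0.5000, -0.8660, 7.0000)
after link 3: o_3 = (4.3637, -1.9013, 8.0000)
after link 4: o_4 = (5.3296, -2.1601, 9.0000)
after link 5: o_5 = (5.2603, -6.2826, 9.0000)

5.260 -6.283 9.000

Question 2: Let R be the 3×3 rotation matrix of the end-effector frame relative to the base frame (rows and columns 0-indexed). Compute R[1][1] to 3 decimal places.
0.966

End-effector y-axis (col 1 of R) = (0.2588,0.9659,0.0000)
R[1][1] = 0.9659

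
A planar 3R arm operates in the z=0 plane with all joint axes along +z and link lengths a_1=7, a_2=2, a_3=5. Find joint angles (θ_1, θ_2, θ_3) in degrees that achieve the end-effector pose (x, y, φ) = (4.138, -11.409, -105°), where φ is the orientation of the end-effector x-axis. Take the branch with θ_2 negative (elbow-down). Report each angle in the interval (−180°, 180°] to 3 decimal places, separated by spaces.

wrist centre = target − a_3·(cos φ, sin φ) = (5.4321, -6.5794)
cos θ_2 = (72.7958−7²−2²)/(2·7·2) = 0.7070; θ_2 = -45.0093° (elbow-down)
β = atan2(-6.5794,5.4321) = -50.4561°; ψ = atan2(-1.4144,8.4140) = -9.5426°
θ_1 = β − ψ = -40.9135°
θ_3 = φ − θ_1 − θ_2 = -19.0772° (wrapped to (-180°,180°])

-40.914 -45.009 -19.077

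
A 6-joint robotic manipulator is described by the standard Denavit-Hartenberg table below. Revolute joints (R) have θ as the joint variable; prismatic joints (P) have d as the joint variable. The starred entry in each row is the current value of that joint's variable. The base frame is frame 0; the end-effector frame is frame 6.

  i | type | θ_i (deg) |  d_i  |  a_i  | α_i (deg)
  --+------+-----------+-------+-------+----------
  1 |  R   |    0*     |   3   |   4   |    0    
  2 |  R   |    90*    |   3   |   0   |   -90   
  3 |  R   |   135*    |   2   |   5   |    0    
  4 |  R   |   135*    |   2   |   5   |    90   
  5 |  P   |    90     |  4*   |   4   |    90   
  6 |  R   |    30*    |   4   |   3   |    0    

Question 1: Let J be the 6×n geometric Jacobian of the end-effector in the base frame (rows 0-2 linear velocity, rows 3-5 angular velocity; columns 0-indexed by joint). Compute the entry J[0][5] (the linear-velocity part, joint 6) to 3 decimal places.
axis z_5 = (0.0000,-0.0000,1.0000); lever o_n−o_5 = (-2.5981,-1.5000,4.0000)
cross product → J_v[:, 5] = (1.5000,-2.5981,-0.0000)
J_ω[:, 5] = z_5
entry J[0][5] = 1.5000

1.500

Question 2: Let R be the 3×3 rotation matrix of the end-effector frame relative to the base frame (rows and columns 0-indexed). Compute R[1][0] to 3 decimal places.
-0.500

End-effector x-axis (col 0 of R) = (-0.8660,-0.5000,-0.0000)
R[1][0] = -0.5000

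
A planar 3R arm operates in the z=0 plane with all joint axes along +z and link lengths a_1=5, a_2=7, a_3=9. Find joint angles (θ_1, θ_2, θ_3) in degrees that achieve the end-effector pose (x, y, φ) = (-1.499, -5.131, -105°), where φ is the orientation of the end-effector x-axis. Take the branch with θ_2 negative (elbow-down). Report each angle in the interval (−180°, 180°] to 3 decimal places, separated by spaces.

-176.243 -149.998 -138.760

wrist centre = target − a_3·(cos φ, sin φ) = (0.8304, 3.5623)
cos θ_2 = (13.3797−5²−7²)/(2·5·7) = -0.8660; θ_2 = -149.9975° (elbow-down)
β = atan2(3.5623,0.8304) = 76.8788°; ψ = atan2(-3.5003,-1.0620) = -106.8785°
θ_1 = β − ψ = 183.7573°
θ_3 = φ − θ_1 − θ_2 = -138.7598° (wrapped to (-180°,180°])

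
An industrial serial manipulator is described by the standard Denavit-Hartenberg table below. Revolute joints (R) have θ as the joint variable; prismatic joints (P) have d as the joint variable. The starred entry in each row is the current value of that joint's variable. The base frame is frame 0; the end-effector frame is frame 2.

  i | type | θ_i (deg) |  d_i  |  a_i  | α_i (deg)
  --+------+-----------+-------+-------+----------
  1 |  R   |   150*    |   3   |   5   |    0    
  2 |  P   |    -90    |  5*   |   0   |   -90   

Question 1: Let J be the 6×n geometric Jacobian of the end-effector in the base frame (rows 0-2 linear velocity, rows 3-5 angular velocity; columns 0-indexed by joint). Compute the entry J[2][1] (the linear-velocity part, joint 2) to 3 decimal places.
1.000

prismatic axis z_1 = (0.0000,0.0000,1.0000)
J_v[:, 1] = z_1; J_ω[:, 1] = (0,0,0)
entry J[2][1] = 1.0000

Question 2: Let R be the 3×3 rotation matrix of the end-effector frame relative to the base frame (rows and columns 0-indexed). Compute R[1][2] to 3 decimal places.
End-effector z-axis (col 2 of R) = (-0.8660,0.5000,0.0000)
R[1][2] = 0.5000

0.500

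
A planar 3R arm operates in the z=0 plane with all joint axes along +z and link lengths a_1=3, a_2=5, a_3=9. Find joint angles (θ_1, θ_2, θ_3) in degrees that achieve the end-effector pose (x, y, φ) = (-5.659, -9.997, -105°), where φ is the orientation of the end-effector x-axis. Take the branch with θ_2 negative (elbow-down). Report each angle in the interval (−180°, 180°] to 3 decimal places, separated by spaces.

-60.002 -135.002 90.004

wrist centre = target − a_3·(cos φ, sin φ) = (-3.3296, -1.3037)
cos θ_2 = (12.7860−3²−5²)/(2·3·5) = -0.7071; θ_2 = -135.0022° (elbow-down)
β = atan2(-1.3037,-3.3296) = -158.6179°; ψ = atan2(-3.5354,-0.5357) = -98.6157°
θ_1 = β − ψ = -60.0022°
θ_3 = φ − θ_1 − θ_2 = 90.0044° (wrapped to (-180°,180°])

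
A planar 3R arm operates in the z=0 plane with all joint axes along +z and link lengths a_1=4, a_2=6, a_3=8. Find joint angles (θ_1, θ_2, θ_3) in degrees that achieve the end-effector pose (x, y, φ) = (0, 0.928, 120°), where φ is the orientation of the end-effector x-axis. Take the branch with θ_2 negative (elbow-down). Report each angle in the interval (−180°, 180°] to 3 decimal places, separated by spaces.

wrist centre = target − a_3·(cos φ, sin φ) = (4.0000, -6.0002)
cos θ_2 = (52.0024−4²−6²)/(2·4·6) = 0.0001; θ_2 = -89.9971° (elbow-down)
β = atan2(-6.0002,4.0000) = -56.3108°; ψ = atan2(-6.0000,4.0003) = -56.3079°
θ_1 = β − ψ = -0.0029°
θ_3 = φ − θ_1 − θ_2 = -150.0000° (wrapped to (-180°,180°])

-0.003 -89.997 -150.000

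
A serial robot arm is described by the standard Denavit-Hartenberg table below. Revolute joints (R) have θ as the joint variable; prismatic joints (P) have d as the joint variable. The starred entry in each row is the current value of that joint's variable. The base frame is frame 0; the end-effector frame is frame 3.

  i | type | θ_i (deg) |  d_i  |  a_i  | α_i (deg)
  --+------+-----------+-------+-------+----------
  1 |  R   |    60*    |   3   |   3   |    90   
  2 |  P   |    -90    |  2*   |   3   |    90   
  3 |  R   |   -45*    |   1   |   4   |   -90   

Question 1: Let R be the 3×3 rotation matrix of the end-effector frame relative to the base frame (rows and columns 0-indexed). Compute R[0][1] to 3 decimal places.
0.500

End-effector y-axis (col 1 of R) = (0.5000,0.8660,0.0000)
R[0][1] = 0.5000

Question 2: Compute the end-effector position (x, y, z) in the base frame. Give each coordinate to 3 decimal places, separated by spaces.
0.283 2.146 -2.828

after link 1: o_1 = (1.5000, 2.5981, 3.0000)
after link 2: o_2 = (3.2321, 1.5981, 0.0000)
after link 3: o_3 = (0.2826, 2.1463, -2.8284)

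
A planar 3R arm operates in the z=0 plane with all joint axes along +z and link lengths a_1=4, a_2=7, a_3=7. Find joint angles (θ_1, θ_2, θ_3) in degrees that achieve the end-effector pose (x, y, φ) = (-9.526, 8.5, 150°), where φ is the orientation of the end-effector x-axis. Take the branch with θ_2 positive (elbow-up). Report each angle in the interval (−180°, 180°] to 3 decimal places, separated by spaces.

39.426 120.002 -9.428

wrist centre = target − a_3·(cos φ, sin φ) = (-3.4638, 5.0000)
cos θ_2 = (36.9981−4²−7²)/(2·4·7) = -0.5000; θ_2 = 120.0023° (elbow-up)
β = atan2(5.0000,-3.4638) = 124.7128°; ψ = atan2(6.0620,0.4998) = 85.2872°
θ_1 = β − ψ = 39.4257°
θ_3 = φ − θ_1 − θ_2 = -9.4280° (wrapped to (-180°,180°])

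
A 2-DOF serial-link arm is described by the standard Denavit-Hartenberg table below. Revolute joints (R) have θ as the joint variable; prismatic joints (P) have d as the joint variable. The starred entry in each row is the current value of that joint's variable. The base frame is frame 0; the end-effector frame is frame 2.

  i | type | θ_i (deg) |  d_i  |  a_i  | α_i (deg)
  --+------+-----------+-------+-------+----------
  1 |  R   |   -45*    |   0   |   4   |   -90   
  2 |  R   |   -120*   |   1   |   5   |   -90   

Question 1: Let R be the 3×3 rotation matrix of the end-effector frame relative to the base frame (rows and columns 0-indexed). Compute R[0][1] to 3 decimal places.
End-effector y-axis (col 1 of R) = (-0.7071,-0.7071,-0.0000)
R[0][1] = -0.7071

-0.707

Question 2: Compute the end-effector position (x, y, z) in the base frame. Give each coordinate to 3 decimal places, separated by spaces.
1.768 -0.354 4.330

after link 1: o_1 = (2.8284, -2.8284, 0.0000)
after link 2: o_2 = (1.7678, -0.3536, 4.3301)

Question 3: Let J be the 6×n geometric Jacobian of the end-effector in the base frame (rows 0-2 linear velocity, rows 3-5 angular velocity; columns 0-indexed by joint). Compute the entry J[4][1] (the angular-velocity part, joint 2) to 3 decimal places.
axis z_1 = (0.7071,0.7071,0.0000); lever o_n−o_1 = (-1.0607,2.4749,4.3301)
cross product → J_v[:, 1] = (3.0619,-3.0619,2.5000)
J_ω[:, 1] = z_1
entry J[4][1] = 0.7071

0.707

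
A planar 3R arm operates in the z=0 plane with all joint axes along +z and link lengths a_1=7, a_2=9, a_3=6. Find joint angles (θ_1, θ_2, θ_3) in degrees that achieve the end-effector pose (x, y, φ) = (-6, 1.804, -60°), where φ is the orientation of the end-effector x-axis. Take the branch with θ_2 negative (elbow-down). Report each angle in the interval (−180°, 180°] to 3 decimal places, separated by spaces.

-165.751 -89.999 -164.250

wrist centre = target − a_3·(cos φ, sin φ) = (-9.0000, 7.0002)
cos θ_2 = (130.0021−7²−9²)/(2·7·9) = 0.0000; θ_2 = -89.9990° (elbow-down)
β = atan2(7.0002,-9.0000) = 142.1244°; ψ = atan2(-9.0000,7.0002) = -52.1244°
θ_1 = β − ψ = 194.2488°
θ_3 = φ − θ_1 − θ_2 = -164.2498° (wrapped to (-180°,180°])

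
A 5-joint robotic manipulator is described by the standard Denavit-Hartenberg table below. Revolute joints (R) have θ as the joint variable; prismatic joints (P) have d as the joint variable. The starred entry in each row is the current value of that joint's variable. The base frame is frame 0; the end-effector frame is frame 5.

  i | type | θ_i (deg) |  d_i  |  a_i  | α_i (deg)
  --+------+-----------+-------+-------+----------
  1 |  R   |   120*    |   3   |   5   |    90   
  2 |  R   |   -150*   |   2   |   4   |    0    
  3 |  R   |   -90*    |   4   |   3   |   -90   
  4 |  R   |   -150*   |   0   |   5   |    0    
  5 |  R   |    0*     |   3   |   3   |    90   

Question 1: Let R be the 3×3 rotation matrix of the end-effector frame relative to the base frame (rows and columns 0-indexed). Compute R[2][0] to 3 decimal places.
-0.750

End-effector x-axis (col 0 of R) = (0.2165,0.6250,-0.7500)
R[2][0] = -0.7500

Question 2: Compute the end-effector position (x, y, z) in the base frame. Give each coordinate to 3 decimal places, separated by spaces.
8.209 5.781 -3.902

after link 1: o_1 = (-2.5000, 4.3301, 3.0000)
after link 2: o_2 = (0.9641, 2.3301, 1.0000)
after link 3: o_3 = (5.1782, 3.0311, 3.5981)
after link 4: o_4 = (6.2607, 6.1561, -0.1519)
after link 5: o_5 = (8.2093, 5.7811, -3.9019)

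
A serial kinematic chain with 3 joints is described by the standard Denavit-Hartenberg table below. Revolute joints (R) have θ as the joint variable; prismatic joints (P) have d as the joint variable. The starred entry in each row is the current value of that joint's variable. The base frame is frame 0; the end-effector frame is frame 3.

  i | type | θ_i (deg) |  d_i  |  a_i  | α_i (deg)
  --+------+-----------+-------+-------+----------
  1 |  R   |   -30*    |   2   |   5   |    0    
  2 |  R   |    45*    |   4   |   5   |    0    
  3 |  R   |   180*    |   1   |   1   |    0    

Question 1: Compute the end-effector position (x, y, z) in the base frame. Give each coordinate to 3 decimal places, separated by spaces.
8.194 -1.465 7.000

after link 1: o_1 = (4.3301, -2.5000, 2.0000)
after link 2: o_2 = (9.1598, -1.2059, 6.0000)
after link 3: o_3 = (8.1938, -1.4647, 7.0000)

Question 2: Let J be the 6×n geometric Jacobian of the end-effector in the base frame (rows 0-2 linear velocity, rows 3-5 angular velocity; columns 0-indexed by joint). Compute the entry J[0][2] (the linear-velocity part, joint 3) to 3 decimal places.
0.259

axis z_2 = (0.0000,0.0000,1.0000); lever o_n−o_2 = (-0.9659,-0.2588,1.0000)
cross product → J_v[:, 2] = (0.2588,-0.9659,0.0000)
J_ω[:, 2] = z_2
entry J[0][2] = 0.2588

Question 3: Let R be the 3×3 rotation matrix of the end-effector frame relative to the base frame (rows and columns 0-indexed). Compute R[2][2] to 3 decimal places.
1.000

End-effector z-axis (col 2 of R) = (0.0000,0.0000,1.0000)
R[2][2] = 1.0000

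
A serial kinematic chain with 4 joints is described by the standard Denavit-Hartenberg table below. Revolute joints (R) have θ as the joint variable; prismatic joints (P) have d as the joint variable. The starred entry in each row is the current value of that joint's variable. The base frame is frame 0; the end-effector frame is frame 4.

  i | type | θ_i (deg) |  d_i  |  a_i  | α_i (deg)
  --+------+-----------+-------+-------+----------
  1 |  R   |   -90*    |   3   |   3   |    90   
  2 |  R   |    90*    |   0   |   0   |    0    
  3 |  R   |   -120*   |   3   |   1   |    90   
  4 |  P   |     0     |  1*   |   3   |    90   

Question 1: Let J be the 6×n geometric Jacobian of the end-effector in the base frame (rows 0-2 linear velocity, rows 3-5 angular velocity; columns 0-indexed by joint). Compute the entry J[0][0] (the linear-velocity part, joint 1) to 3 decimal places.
5.964

axis z_0 = ẑ; lever o_n−o_0 = (-3.0000,-5.9641,0.1340)
cross product → J_v[:, 0] = (5.9641,-3.0000,0.0000)
J_ω[:, 0] = z_0
entry J[0][0] = 5.9641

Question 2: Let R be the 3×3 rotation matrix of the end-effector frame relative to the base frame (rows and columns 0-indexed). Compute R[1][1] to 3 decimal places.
0.500

End-effector y-axis (col 1 of R) = (-0.0000,0.5000,-0.8660)
R[1][1] = 0.5000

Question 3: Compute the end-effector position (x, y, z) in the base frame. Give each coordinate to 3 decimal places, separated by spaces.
-3.000 -5.964 0.134

after link 1: o_1 = (0.0000, -3.0000, 3.0000)
after link 2: o_2 = (0.0000, -3.0000, 3.0000)
after link 3: o_3 = (-3.0000, -3.8660, 2.5000)
after link 4: o_4 = (-3.0000, -5.9641, 0.1340)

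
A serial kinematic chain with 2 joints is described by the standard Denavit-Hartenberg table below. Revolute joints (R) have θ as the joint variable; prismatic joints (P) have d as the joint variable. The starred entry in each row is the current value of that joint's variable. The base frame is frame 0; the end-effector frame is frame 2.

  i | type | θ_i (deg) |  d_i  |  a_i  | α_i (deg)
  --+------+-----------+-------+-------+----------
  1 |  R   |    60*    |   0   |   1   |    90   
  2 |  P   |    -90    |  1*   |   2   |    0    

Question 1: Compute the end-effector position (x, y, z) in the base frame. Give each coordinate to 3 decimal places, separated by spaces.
1.366 0.366 -2.000

after link 1: o_1 = (0.5000, 0.8660, 0.0000)
after link 2: o_2 = (1.3660, 0.3660, -2.0000)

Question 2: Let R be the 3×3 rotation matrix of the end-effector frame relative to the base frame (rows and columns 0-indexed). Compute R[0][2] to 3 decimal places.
End-effector z-axis (col 2 of R) = (0.8660,-0.5000,0.0000)
R[0][2] = 0.8660

0.866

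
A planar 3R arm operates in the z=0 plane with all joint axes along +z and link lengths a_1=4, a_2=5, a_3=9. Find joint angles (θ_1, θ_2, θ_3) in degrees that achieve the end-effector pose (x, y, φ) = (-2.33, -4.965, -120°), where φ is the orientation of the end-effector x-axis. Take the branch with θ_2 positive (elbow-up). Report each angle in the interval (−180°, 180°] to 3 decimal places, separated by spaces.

wrist centre = target − a_3·(cos φ, sin φ) = (2.1700, 2.8292)
cos θ_2 = (12.7134−4²−5²)/(2·4·5) = -0.7072; θ_2 = 135.0046° (elbow-up)
β = atan2(2.8292,2.1700) = 52.5120°; ψ = atan2(3.5352,0.4642) = 82.5198°
θ_1 = β − ψ = -30.0078°
θ_3 = φ − θ_1 − θ_2 = 135.0032° (wrapped to (-180°,180°])

-30.008 135.005 135.003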